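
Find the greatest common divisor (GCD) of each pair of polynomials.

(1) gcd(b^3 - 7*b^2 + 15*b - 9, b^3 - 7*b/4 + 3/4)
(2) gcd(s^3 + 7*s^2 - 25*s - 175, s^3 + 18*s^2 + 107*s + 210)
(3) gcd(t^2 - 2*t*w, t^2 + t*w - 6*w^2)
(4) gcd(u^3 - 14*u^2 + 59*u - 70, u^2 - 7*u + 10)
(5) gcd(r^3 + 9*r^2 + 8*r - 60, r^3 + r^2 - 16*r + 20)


(1) = b - 1
(2) = s^2 + 12*s + 35
(3) = gcd(t*(t - 2*w), (t - 2*w)*(t + 3*w)) = t - 2*w
(4) = u^2 - 7*u + 10
(5) = gcd((r - 2)*(r + 5)*(r + 6), (r - 2)^2*(r + 5)) = r^2 + 3*r - 10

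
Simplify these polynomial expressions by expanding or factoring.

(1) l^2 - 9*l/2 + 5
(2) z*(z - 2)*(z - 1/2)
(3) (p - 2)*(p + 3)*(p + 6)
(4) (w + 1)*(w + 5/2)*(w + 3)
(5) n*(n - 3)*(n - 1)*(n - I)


(1) = (l - 5/2)*(l - 2)
(2) = z^3 - 5*z^2/2 + z
(3) = p^3 + 7*p^2 - 36
(4) = w^3 + 13*w^2/2 + 13*w + 15/2
(5) = n^4 - 4*n^3 - I*n^3 + 3*n^2 + 4*I*n^2 - 3*I*n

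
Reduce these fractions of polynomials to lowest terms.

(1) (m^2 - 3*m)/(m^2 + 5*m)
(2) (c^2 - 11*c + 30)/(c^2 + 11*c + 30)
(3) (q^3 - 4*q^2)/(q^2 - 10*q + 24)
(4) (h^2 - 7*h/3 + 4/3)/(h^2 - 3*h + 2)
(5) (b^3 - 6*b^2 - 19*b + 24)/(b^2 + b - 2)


(1) = (m - 3)/(m + 5)
(2) = (c^2 - 11*c + 30)/(c^2 + 11*c + 30)
(3) = q^2/(q - 6)
(4) = (3*h - 4)/(3*h - 6)
(5) = (b^2 - 5*b - 24)/(b + 2)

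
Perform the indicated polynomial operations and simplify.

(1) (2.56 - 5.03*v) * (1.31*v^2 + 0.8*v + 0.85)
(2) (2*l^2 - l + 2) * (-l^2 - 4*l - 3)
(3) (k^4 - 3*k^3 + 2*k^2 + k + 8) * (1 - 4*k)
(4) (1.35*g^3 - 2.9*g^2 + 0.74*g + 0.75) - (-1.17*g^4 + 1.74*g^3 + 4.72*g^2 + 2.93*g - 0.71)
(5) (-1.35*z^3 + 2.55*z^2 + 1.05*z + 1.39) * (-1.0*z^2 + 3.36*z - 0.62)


(1) = -6.5893*v^3 - 0.6704*v^2 - 2.2275*v + 2.176
(2) = -2*l^4 - 7*l^3 - 4*l^2 - 5*l - 6
(3) = -4*k^5 + 13*k^4 - 11*k^3 - 2*k^2 - 31*k + 8
(4) = 1.17*g^4 - 0.39*g^3 - 7.62*g^2 - 2.19*g + 1.46
(5) = 1.35*z^5 - 7.086*z^4 + 8.355*z^3 + 0.557*z^2 + 4.0194*z - 0.8618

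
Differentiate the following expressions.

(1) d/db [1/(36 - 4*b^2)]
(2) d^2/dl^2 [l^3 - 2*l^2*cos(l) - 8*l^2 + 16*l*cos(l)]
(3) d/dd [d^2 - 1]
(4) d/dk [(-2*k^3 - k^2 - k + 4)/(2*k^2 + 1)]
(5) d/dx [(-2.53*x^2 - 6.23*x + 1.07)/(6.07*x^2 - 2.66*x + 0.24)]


(1) = b/(2*(b^2 - 9)^2)
(2) = 2*l^2*cos(l) + 8*l*sin(l) - 16*l*cos(l) + 6*l - 32*sin(l) - 4*cos(l) - 16
(3) = 2*d
(4) = (-4*k^4 - 4*k^2 - 18*k - 1)/(4*k^4 + 4*k^2 + 1)
(5) = (44.5459*x^2 - 14.2042*x + 1.351)/(36.8449*x^4 - 32.2924*x^3 + 9.9892*x^2 - 1.2768*x + 0.0576)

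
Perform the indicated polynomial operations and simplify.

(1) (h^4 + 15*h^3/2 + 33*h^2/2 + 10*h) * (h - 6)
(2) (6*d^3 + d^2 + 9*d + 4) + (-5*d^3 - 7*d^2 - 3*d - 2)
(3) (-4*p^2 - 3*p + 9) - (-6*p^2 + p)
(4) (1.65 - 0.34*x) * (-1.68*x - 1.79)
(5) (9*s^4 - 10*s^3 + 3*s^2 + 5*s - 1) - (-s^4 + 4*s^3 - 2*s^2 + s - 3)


(1) = h^5 + 3*h^4/2 - 57*h^3/2 - 89*h^2 - 60*h
(2) = d^3 - 6*d^2 + 6*d + 2
(3) = 2*p^2 - 4*p + 9
(4) = 0.5712*x^2 - 2.1634*x - 2.9535
(5) = 10*s^4 - 14*s^3 + 5*s^2 + 4*s + 2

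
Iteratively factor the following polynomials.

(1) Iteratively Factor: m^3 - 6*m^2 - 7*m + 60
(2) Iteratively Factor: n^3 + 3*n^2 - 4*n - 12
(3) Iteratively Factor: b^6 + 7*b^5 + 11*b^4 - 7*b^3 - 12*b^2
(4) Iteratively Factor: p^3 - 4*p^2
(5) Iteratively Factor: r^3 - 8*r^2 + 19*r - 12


(1) = (m - 4)*(m^2 - 2*m - 15) = (m - 5)*(m - 4)*(m + 3)
(2) = (n - 2)*(n^2 + 5*n + 6) = (n - 2)*(n + 2)*(n + 3)
(3) = (b)*(b^5 + 7*b^4 + 11*b^3 - 7*b^2 - 12*b) = b^2*(b^4 + 7*b^3 + 11*b^2 - 7*b - 12) = b^2*(b - 1)*(b^3 + 8*b^2 + 19*b + 12) = b^2*(b - 1)*(b + 3)*(b^2 + 5*b + 4) = b^2*(b - 1)*(b + 1)*(b + 3)*(b + 4)
(4) = (p)*(p^2 - 4*p) = p*(p - 4)*(p)
(5) = (r - 1)*(r^2 - 7*r + 12) = (r - 3)*(r - 1)*(r - 4)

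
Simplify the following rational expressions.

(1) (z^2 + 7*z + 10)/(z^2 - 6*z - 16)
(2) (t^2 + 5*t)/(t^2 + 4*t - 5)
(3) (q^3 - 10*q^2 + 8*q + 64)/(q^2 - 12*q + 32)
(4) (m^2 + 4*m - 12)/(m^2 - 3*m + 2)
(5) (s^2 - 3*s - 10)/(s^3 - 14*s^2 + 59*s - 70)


(1) = (z + 5)/(z - 8)
(2) = t/(t - 1)
(3) = q + 2
(4) = (m + 6)/(m - 1)
(5) = (s + 2)/(s^2 - 9*s + 14)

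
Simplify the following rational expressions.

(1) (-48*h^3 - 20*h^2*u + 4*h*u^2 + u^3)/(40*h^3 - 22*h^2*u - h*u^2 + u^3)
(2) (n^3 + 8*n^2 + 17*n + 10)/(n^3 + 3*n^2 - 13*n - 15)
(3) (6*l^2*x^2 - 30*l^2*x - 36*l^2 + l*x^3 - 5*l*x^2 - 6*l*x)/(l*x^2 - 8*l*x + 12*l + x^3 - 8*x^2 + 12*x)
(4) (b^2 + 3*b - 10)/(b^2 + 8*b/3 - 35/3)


(1) = (12*h^2 + 8*h*u + u^2)/(-10*h^2 + 3*h*u + u^2)
(2) = (n + 2)/(n - 3)
(3) = (6*l^2*x + 6*l^2 + l*x^2 + l*x)/(l*x - 2*l + x^2 - 2*x)
(4) = (3*b - 6)/(3*b - 7)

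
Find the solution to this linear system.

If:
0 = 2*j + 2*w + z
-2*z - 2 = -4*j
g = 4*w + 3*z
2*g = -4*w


Then:
g = -1
j = 0
w = 1/2
z = -1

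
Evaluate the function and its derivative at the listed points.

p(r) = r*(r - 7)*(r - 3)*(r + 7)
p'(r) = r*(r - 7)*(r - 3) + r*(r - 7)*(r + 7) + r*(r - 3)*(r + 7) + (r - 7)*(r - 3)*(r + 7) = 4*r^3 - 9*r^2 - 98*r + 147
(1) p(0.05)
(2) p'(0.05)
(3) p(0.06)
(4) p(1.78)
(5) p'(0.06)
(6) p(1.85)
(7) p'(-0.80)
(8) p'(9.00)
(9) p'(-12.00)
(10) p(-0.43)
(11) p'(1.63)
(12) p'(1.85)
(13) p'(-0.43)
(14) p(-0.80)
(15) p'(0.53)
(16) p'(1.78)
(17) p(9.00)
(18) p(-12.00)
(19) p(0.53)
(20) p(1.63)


(1) = 7.23
(2) = 142.08
(3) = 8.64
(4) = 99.53
(5) = 141.09
(6) = 96.97
(7) = 217.59
(8) = 1452.00
(9) = -6885.00
(10) = -72.00
(11) = -19.33
(12) = -39.78
(13) = 187.16
(14) = -147.01
(15) = 93.13
(16) = -33.40
(17) = 1728.00
(18) = 17100.00
(19) = 63.78
(20) = 103.49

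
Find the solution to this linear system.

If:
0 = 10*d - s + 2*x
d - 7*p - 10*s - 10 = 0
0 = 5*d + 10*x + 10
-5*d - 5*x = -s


Then:
d = -6/13
p = 664/91
s = -80/13
x = -10/13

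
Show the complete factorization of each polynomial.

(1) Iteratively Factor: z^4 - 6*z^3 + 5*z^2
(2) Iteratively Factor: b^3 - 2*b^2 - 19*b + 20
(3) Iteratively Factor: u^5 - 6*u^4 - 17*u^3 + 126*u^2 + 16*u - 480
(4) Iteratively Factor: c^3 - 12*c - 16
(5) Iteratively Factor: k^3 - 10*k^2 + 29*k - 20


(1) = (z - 1)*(z^3 - 5*z^2) = (z - 5)*(z - 1)*(z^2) = z*(z - 5)*(z - 1)*(z)
(2) = (b - 1)*(b^2 - b - 20) = (b - 1)*(b + 4)*(b - 5)
(3) = (u - 3)*(u^4 - 3*u^3 - 26*u^2 + 48*u + 160) = (u - 5)*(u - 3)*(u^3 + 2*u^2 - 16*u - 32) = (u - 5)*(u - 3)*(u + 2)*(u^2 - 16) = (u - 5)*(u - 3)*(u + 2)*(u + 4)*(u - 4)
(4) = (c + 2)*(c^2 - 2*c - 8) = (c + 2)^2*(c - 4)
(5) = (k - 4)*(k^2 - 6*k + 5) = (k - 4)*(k - 1)*(k - 5)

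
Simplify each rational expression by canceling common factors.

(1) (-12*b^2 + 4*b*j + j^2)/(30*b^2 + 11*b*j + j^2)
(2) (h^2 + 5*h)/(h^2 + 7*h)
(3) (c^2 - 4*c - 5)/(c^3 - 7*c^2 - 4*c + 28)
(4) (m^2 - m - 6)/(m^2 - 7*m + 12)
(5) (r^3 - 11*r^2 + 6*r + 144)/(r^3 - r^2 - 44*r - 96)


(1) = (-2*b + j)/(5*b + j)
(2) = (h + 5)/(h + 7)
(3) = (c^2 - 4*c - 5)/(c^3 - 7*c^2 - 4*c + 28)
(4) = (m + 2)/(m - 4)
(5) = (r - 6)/(r + 4)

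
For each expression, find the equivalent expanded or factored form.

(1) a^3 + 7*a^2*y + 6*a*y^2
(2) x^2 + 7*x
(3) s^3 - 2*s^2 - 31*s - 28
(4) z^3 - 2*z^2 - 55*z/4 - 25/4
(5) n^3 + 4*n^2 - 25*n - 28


(1) = a*(a + y)*(a + 6*y)
(2) = x*(x + 7)
(3) = (s - 7)*(s + 1)*(s + 4)
(4) = (z - 5)*(z + 1/2)*(z + 5/2)
(5) = (n - 4)*(n + 1)*(n + 7)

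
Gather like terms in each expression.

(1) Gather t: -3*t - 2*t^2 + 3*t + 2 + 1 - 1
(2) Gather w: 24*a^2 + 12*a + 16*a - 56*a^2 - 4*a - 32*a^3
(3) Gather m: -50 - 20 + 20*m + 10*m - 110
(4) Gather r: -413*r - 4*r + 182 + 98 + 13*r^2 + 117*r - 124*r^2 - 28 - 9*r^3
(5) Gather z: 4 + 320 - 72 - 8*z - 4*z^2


(1) = 2 - 2*t^2
(2) = -32*a^3 - 32*a^2 + 24*a
(3) = 30*m - 180
(4) = -9*r^3 - 111*r^2 - 300*r + 252
(5) = -4*z^2 - 8*z + 252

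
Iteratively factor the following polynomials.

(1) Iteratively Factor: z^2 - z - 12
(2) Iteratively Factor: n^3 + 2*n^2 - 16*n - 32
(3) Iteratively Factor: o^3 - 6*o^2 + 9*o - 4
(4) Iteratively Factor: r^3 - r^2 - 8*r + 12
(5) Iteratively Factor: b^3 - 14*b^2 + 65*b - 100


(1) = (z - 4)*(z + 3)
(2) = (n - 4)*(n^2 + 6*n + 8) = (n - 4)*(n + 2)*(n + 4)
(3) = (o - 1)*(o^2 - 5*o + 4) = (o - 4)*(o - 1)*(o - 1)
(4) = (r - 2)*(r^2 + r - 6) = (r - 2)^2*(r + 3)
(5) = (b - 4)*(b^2 - 10*b + 25) = (b - 5)*(b - 4)*(b - 5)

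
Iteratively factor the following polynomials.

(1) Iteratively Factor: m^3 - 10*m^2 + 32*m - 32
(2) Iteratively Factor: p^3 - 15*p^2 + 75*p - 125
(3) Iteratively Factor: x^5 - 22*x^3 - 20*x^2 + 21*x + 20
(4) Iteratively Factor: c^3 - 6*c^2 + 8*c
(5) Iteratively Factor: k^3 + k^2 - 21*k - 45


(1) = (m - 4)*(m^2 - 6*m + 8) = (m - 4)^2*(m - 2)
(2) = (p - 5)*(p^2 - 10*p + 25) = (p - 5)^2*(p - 5)
(3) = (x - 5)*(x^4 + 5*x^3 + 3*x^2 - 5*x - 4) = (x - 5)*(x - 1)*(x^3 + 6*x^2 + 9*x + 4) = (x - 5)*(x - 1)*(x + 1)*(x^2 + 5*x + 4) = (x - 5)*(x - 1)*(x + 1)*(x + 4)*(x + 1)
(4) = (c - 2)*(c^2 - 4*c) = (c - 4)*(c - 2)*(c)
(5) = (k - 5)*(k^2 + 6*k + 9) = (k - 5)*(k + 3)*(k + 3)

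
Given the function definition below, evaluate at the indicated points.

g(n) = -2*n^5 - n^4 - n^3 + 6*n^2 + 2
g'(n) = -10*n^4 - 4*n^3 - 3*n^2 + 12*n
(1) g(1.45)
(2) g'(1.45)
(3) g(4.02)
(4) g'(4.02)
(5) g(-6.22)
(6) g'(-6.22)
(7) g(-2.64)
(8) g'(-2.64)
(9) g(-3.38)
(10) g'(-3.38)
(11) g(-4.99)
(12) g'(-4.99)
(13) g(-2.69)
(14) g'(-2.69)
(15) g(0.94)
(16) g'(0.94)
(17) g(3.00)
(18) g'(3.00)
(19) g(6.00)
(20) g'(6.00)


(1) = -5.67
(2) = -45.31
(3) = -2326.88
(4) = -2871.69
(5) = 17598.08
(6) = -14196.06
(7) = 270.12
(8) = -464.74
(9) = 860.94
(10) = -1225.54
(11) = 5843.39
(12) = -5837.72
(13) = 294.22
(14) = -499.74
(15) = 4.22
(16) = -2.50
(17) = -538.00
(18) = -909.00
(19) = -16846.00
(20) = -13860.00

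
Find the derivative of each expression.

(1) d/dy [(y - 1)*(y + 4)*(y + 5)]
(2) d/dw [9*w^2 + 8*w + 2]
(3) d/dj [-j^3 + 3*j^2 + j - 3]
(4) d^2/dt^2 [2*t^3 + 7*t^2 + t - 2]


(1) = 3*y^2 + 16*y + 11
(2) = 18*w + 8
(3) = -3*j^2 + 6*j + 1
(4) = 12*t + 14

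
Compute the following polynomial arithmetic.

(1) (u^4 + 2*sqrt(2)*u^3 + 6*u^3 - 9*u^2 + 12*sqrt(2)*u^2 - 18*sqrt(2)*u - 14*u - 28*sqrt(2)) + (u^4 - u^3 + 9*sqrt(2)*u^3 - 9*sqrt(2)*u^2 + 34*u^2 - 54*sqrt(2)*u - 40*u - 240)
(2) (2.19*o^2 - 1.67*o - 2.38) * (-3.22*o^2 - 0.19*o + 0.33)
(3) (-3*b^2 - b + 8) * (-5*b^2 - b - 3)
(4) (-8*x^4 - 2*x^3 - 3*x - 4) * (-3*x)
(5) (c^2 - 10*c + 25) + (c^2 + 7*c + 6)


(1) = 2*u^4 + 5*u^3 + 11*sqrt(2)*u^3 + 3*sqrt(2)*u^2 + 25*u^2 - 72*sqrt(2)*u - 54*u - 240 - 28*sqrt(2)
(2) = -7.0518*o^4 + 4.9613*o^3 + 8.7036*o^2 - 0.0989*o - 0.7854
(3) = 15*b^4 + 8*b^3 - 30*b^2 - 5*b - 24
(4) = 24*x^5 + 6*x^4 + 9*x^2 + 12*x
(5) = 2*c^2 - 3*c + 31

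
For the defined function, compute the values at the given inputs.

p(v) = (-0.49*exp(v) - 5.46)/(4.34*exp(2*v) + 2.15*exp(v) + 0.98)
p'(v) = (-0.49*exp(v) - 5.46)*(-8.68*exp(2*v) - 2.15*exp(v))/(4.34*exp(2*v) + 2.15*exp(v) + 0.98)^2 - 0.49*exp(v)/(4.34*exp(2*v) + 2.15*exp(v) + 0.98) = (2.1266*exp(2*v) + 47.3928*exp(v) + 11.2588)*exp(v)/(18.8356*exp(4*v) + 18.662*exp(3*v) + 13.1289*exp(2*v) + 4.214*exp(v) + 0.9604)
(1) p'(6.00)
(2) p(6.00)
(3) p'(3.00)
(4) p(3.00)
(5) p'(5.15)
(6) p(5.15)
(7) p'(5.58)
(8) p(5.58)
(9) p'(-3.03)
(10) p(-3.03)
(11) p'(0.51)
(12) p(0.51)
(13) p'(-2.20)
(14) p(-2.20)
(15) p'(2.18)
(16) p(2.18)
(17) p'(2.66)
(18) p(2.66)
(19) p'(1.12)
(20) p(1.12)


(1) = 0.00
(2) = -0.00
(3) = 0.01
(4) = -0.01
(5) = 0.00
(6) = -0.00
(7) = 0.00
(8) = -0.00
(9) = 0.55
(10) = -5.01
(11) = 0.58
(12) = -0.38
(13) = 1.13
(14) = -4.34
(15) = 0.04
(16) = -0.03
(17) = 0.02
(18) = -0.01
(19) = 0.23
(20) = -0.14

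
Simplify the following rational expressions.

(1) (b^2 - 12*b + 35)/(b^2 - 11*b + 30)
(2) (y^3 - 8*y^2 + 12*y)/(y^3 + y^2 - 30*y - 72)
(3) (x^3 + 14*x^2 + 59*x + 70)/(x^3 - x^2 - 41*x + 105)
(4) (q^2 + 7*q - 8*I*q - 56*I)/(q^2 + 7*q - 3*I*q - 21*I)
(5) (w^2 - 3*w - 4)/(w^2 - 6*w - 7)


(1) = (b - 7)/(b - 6)
(2) = (y^2 - 2*y)/(y^2 + 7*y + 12)
(3) = (x^2 + 7*x + 10)/(x^2 - 8*x + 15)
(4) = (q - 8*I)/(q - 3*I)
(5) = (w - 4)/(w - 7)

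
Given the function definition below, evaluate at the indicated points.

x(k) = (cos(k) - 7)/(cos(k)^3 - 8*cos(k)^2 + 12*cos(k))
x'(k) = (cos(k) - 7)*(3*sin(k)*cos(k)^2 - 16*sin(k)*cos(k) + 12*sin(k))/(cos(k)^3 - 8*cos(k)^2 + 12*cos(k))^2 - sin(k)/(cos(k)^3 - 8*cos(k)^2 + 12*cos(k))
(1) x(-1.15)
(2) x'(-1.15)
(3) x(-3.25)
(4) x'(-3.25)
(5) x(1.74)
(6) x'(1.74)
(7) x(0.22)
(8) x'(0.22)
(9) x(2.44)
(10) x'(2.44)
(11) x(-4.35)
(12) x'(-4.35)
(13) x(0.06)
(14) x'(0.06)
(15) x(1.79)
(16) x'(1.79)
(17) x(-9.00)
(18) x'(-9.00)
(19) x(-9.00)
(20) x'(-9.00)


(1) = -1.81
(2) = 2.97
(3) = 0.38
(4) = -0.06
(5) = 3.18
(6) = -20.15
(7) = -1.20
(8) = -0.00
(9) = 0.54
(10) = -0.59
(11) = 1.39
(12) = -4.24
(13) = -1.20
(14) = 0.00
(15) = 2.41
(16) = -11.92
(17) = 0.43
(18) = 0.26
(19) = 0.43
(20) = 0.26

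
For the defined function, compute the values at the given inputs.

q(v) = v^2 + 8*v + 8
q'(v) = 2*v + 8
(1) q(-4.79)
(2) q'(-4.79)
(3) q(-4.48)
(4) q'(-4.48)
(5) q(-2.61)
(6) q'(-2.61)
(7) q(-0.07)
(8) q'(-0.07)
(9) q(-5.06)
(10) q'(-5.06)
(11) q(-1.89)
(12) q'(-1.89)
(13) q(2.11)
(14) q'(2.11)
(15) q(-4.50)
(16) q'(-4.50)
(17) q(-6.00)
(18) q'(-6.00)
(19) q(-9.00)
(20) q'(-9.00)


(1) = -7.38
(2) = -1.58
(3) = -7.77
(4) = -0.96
(5) = -6.07
(6) = 2.78
(7) = 7.44
(8) = 7.86
(9) = -6.88
(10) = -2.12
(11) = -3.55
(12) = 4.22
(13) = 29.33
(14) = 12.22
(15) = -7.75
(16) = -1.00
(17) = -4.00
(18) = -4.00
(19) = 17.00
(20) = -10.00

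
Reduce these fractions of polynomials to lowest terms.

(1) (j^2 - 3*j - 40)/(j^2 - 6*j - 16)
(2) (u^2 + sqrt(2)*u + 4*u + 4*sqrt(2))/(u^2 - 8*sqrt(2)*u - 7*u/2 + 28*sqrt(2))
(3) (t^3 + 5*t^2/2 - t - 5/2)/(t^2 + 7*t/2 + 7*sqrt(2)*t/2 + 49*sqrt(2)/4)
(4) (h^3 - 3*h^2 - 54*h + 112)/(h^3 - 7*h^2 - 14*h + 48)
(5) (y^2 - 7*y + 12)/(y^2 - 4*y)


(1) = (j + 5)/(j + 2)
(2) = (2*u^2 + u*(2*sqrt(2) + 8) + 8*sqrt(2))/(2*u^2 + u*(-16*sqrt(2) - 7) + 56*sqrt(2))
(3) = (8*t^3 + 20*t^2 - 8*t - 20)/(8*t^2 + t*(28 + 28*sqrt(2)) + 98*sqrt(2))
(4) = (h + 7)/(h + 3)
(5) = (y - 3)/y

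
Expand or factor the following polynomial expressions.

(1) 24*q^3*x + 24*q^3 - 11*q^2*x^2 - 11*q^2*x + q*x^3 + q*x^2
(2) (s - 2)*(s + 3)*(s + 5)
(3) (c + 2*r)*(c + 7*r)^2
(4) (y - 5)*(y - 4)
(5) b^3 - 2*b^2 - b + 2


(1) = (-8*q + x)*(-3*q + x)*(q*x + q)
(2) = s^3 + 6*s^2 - s - 30
(3) = c^3 + 16*c^2*r + 77*c*r^2 + 98*r^3
(4) = y^2 - 9*y + 20
(5) = (b - 2)*(b - 1)*(b + 1)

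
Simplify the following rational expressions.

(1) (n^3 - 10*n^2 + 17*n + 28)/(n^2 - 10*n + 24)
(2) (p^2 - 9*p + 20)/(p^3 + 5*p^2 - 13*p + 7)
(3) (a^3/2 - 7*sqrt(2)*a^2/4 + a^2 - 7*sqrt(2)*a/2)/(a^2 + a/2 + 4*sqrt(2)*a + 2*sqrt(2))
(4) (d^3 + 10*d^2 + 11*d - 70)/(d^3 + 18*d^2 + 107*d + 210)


(1) = (n^2 - 6*n - 7)/(n - 6)
(2) = (p^2 - 9*p + 20)/(p^3 + 5*p^2 - 13*p + 7)
(3) = (4*a^3 + a^2*(8 - 14*sqrt(2)) - 28*sqrt(2)*a)/(8*a^2 + a*(4 + 32*sqrt(2)) + 16*sqrt(2))
(4) = (d - 2)/(d + 6)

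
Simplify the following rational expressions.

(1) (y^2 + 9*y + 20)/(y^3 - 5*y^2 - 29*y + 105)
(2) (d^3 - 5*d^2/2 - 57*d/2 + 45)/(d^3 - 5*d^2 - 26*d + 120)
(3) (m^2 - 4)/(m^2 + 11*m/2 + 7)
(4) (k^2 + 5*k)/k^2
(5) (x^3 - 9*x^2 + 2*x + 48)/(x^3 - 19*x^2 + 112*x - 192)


(1) = (y + 4)/(y^2 - 10*y + 21)
(2) = (2*d - 3)/(2*d - 8)
(3) = (2*m - 4)/(2*m + 7)
(4) = (k + 5)/k
(5) = (x + 2)/(x - 8)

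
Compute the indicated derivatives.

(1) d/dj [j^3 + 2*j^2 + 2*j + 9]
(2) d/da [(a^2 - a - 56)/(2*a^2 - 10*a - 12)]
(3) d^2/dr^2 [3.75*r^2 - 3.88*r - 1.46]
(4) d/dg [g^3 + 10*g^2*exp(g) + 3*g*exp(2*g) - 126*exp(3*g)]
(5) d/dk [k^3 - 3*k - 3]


(1) = 3*j^2 + 4*j + 2
(2) = (-2*a^2 + 50*a - 137)/(a^4 - 10*a^3 + 13*a^2 + 60*a + 36)
(3) = 7.50000000000000
(4) = 10*g^2*exp(g) + 3*g^2 + 6*g*exp(2*g) + 20*g*exp(g) - 378*exp(3*g) + 3*exp(2*g)
(5) = 3*k^2 - 3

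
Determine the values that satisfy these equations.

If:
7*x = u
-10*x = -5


Then:
u = 7/2
x = 1/2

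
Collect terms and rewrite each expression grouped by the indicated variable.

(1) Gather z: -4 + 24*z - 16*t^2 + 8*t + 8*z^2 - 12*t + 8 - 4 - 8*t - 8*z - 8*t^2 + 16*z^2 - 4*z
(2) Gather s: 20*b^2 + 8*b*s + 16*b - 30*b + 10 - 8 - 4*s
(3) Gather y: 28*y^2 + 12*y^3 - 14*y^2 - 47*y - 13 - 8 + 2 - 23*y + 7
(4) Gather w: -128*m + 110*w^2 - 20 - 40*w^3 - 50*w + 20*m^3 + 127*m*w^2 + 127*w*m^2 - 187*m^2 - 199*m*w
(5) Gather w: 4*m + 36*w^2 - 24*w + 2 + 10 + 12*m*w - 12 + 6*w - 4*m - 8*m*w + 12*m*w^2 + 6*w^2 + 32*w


(1) = -24*t^2 - 12*t + 24*z^2 + 12*z
(2) = 20*b^2 - 14*b + s*(8*b - 4) + 2
(3) = 12*y^3 + 14*y^2 - 70*y - 12
(4) = 20*m^3 - 187*m^2 - 128*m - 40*w^3 + w^2*(127*m + 110) + w*(127*m^2 - 199*m - 50) - 20
(5) = w^2*(12*m + 42) + w*(4*m + 14)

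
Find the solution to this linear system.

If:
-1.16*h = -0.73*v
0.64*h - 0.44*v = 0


Then:
h = 0.00
v = 0.00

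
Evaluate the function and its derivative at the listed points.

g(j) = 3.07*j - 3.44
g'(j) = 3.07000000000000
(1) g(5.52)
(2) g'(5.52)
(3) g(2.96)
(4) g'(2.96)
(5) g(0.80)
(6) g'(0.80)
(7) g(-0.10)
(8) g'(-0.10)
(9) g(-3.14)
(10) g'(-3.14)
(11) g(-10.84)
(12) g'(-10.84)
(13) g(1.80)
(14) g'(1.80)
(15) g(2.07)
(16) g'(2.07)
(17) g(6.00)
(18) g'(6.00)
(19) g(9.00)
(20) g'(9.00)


(1) = 13.51
(2) = 3.07
(3) = 5.65
(4) = 3.07
(5) = -0.98
(6) = 3.07
(7) = -3.75
(8) = 3.07
(9) = -13.08
(10) = 3.07
(11) = -36.72
(12) = 3.07
(13) = 2.09
(14) = 3.07
(15) = 2.91
(16) = 3.07
(17) = 14.98
(18) = 3.07
(19) = 24.19
(20) = 3.07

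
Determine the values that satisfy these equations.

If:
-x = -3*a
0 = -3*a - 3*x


Then:
a = 0
x = 0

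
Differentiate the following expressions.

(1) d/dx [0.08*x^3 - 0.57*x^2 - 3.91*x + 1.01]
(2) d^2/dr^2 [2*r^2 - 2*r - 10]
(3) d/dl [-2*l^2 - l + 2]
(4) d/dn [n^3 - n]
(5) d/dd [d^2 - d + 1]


(1) = 0.24*x^2 - 1.14*x - 3.91
(2) = 4
(3) = -4*l - 1
(4) = 3*n^2 - 1
(5) = 2*d - 1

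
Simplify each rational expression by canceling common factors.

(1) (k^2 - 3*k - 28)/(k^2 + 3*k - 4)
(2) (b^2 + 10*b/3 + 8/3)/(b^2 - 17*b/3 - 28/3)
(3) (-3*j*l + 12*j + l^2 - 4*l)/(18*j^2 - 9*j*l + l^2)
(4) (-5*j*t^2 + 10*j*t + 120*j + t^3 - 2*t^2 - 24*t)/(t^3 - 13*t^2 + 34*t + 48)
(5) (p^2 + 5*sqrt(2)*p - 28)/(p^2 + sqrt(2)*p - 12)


(1) = (k - 7)/(k - 1)
(2) = (b + 2)/(b - 7)
(3) = (4 - l)/(6*j - l)
(4) = (-5*j*t - 20*j + t^2 + 4*t)/(t^2 - 7*t - 8)
(5) = (p + 7*sqrt(2))/(p + 3*sqrt(2))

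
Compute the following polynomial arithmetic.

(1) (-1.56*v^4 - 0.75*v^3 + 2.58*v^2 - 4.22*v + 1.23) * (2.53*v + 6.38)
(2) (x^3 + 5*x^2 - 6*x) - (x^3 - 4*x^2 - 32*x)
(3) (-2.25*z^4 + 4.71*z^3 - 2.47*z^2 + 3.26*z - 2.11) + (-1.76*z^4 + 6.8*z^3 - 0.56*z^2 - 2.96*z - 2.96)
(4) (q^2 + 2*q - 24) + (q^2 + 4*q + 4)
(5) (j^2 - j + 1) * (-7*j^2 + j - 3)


(1) = -3.9468*v^5 - 11.8503*v^4 + 1.7424*v^3 + 5.7838*v^2 - 23.8117*v + 7.8474
(2) = 9*x^2 + 26*x
(3) = -4.01*z^4 + 11.51*z^3 - 3.03*z^2 + 0.3*z - 5.07
(4) = 2*q^2 + 6*q - 20
(5) = -7*j^4 + 8*j^3 - 11*j^2 + 4*j - 3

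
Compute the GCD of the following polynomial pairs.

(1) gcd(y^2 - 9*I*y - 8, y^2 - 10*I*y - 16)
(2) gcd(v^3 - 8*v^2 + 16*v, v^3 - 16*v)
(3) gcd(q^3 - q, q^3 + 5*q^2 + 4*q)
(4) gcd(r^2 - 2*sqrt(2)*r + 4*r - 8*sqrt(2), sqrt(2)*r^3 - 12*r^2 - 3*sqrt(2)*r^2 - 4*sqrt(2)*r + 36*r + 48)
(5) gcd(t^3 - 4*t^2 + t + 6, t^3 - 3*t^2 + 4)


(1) = y - 8*I
(2) = gcd(v*(v - 4)^2, v*(v - 4)*(v + 4)) = v^2 - 4*v
(3) = gcd(q*(q - 1)*(q + 1), q*(q + 1)*(q + 4)) = q^2 + q
(4) = gcd((r + 4)*(r - 2*sqrt(2)), (r - 4)*(r - 6*sqrt(2))*(sqrt(2)*r + sqrt(2))) = 1
(5) = gcd((t - 3)*(t - 2)*(t + 1), (t - 2)^2*(t + 1)) = t^2 - t - 2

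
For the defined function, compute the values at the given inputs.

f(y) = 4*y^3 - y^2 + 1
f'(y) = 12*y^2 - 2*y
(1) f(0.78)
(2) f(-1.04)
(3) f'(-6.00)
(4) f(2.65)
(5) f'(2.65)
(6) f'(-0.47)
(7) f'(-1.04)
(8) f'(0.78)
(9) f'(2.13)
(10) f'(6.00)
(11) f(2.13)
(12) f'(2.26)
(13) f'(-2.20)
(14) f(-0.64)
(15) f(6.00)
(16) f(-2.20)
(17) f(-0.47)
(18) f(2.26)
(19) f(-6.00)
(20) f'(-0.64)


(1) = 2.29
(2) = -4.58
(3) = 444.00
(4) = 68.42
(5) = 78.97
(6) = 3.59
(7) = 15.06
(8) = 5.74
(9) = 50.18
(10) = 420.00
(11) = 35.12
(12) = 56.77
(13) = 62.48
(14) = -0.46
(15) = 829.00
(16) = -46.43
(17) = 0.36
(18) = 42.07
(19) = -899.00
(20) = 6.20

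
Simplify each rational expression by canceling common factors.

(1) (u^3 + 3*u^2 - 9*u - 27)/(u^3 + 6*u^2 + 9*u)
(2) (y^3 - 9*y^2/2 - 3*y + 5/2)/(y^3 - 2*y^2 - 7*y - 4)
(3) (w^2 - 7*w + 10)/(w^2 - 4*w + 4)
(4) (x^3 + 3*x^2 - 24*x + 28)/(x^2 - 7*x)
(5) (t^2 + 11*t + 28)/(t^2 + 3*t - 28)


(1) = (u - 3)/u
(2) = (2*y^2 - 11*y + 5)/(2*y^2 - 6*y - 8)
(3) = (w - 5)/(w - 2)
(4) = (x^3 + 3*x^2 - 24*x + 28)/(x^2 - 7*x)
(5) = (t + 4)/(t - 4)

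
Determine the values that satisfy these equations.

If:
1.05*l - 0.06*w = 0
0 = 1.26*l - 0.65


Then:
l = 0.52
w = 9.03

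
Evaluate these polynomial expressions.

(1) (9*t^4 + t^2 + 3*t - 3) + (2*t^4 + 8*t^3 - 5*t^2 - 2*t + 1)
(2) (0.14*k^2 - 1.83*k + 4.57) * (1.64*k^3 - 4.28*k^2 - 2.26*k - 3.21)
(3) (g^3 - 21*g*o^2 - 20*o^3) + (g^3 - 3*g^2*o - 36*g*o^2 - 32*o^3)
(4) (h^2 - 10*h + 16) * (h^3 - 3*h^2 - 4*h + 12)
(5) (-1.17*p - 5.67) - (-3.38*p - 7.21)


(1) = 11*t^4 + 8*t^3 - 4*t^2 + t - 2
(2) = 0.2296*k^5 - 3.6004*k^4 + 15.0108*k^3 - 15.8732*k^2 - 4.4539*k - 14.6697
(3) = 2*g^3 - 3*g^2*o - 57*g*o^2 - 52*o^3
(4) = h^5 - 13*h^4 + 42*h^3 + 4*h^2 - 184*h + 192
(5) = 2.21*p + 1.54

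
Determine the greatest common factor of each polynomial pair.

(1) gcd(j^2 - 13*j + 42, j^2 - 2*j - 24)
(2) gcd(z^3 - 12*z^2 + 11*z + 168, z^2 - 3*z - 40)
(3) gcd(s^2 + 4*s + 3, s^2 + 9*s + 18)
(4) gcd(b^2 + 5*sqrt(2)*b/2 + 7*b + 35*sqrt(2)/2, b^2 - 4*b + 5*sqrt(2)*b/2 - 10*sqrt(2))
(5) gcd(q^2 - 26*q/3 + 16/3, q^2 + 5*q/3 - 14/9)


(1) = j - 6
(2) = gcd((z - 8)*(z - 7)*(z + 3), (z - 8)*(z + 5)) = z - 8
(3) = s + 3
(4) = gcd((b + 7)*(b + 5*sqrt(2)/2), (b - 4)*(b + 5*sqrt(2)/2)) = b + 5*sqrt(2)/2
(5) = gcd((q - 8)*(q - 2/3), (q - 2/3)*(q + 7/3)) = q - 2/3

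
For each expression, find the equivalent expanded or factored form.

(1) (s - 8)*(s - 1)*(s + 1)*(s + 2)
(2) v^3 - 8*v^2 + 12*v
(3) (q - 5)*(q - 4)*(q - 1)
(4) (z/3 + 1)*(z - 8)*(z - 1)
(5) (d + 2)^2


(1) = s^4 - 6*s^3 - 17*s^2 + 6*s + 16
(2) = v*(v - 6)*(v - 2)
(3) = q^3 - 10*q^2 + 29*q - 20
(4) = z^3/3 - 2*z^2 - 19*z/3 + 8
(5) = d^2 + 4*d + 4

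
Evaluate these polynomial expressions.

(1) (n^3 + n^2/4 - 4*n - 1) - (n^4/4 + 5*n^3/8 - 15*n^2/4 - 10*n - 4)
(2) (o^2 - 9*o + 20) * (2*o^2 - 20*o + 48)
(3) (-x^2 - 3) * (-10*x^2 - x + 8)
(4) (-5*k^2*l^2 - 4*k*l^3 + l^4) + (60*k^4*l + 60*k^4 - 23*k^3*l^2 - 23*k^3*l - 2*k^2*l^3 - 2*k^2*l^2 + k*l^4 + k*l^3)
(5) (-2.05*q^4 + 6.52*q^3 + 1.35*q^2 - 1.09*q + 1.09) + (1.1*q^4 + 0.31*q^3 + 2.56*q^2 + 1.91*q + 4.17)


(1) = -n^4/4 + 3*n^3/8 + 4*n^2 + 6*n + 3
(2) = 2*o^4 - 38*o^3 + 268*o^2 - 832*o + 960
(3) = 10*x^4 + x^3 + 22*x^2 + 3*x - 24
(4) = 60*k^4*l + 60*k^4 - 23*k^3*l^2 - 23*k^3*l - 2*k^2*l^3 - 7*k^2*l^2 + k*l^4 - 3*k*l^3 + l^4
(5) = -0.95*q^4 + 6.83*q^3 + 3.91*q^2 + 0.82*q + 5.26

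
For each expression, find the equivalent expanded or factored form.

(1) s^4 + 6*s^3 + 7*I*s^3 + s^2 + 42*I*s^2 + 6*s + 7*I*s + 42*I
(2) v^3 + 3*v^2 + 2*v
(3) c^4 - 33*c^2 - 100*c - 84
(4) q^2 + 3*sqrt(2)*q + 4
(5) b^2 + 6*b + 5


(1) = (s + 6)*(s - I)*(s + I)*(s + 7*I)
(2) = v*(v + 1)*(v + 2)
(3) = (c - 7)*(c + 2)^2*(c + 3)
(4) = (q + sqrt(2))*(q + 2*sqrt(2))
(5) = (b + 1)*(b + 5)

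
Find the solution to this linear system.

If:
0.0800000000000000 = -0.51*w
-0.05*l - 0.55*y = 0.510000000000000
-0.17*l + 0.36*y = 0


Then:
l = -1.65
w = -0.16
y = -0.78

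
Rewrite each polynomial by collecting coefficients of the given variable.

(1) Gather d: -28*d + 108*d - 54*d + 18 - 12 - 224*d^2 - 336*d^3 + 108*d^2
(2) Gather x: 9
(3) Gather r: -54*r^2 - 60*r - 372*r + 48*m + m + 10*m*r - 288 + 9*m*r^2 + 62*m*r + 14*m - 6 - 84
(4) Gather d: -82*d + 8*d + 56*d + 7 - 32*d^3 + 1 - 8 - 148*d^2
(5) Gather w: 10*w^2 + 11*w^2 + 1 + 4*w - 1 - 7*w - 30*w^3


(1) = -336*d^3 - 116*d^2 + 26*d + 6
(2) = 9
(3) = 63*m + r^2*(9*m - 54) + r*(72*m - 432) - 378
(4) = -32*d^3 - 148*d^2 - 18*d
(5) = -30*w^3 + 21*w^2 - 3*w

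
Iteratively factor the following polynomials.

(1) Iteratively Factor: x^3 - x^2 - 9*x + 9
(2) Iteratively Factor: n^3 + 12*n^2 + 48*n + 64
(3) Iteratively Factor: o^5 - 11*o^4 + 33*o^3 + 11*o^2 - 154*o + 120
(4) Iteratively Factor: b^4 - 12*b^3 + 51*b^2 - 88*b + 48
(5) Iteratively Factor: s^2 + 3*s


(1) = (x - 1)*(x^2 - 9) = (x - 1)*(x + 3)*(x - 3)
(2) = (n + 4)*(n^2 + 8*n + 16) = (n + 4)^2*(n + 4)
(3) = (o + 2)*(o^4 - 13*o^3 + 59*o^2 - 107*o + 60) = (o - 1)*(o + 2)*(o^3 - 12*o^2 + 47*o - 60) = (o - 3)*(o - 1)*(o + 2)*(o^2 - 9*o + 20) = (o - 4)*(o - 3)*(o - 1)*(o + 2)*(o - 5)
(4) = (b - 4)*(b^3 - 8*b^2 + 19*b - 12) = (b - 4)*(b - 3)*(b^2 - 5*b + 4) = (b - 4)^2*(b - 3)*(b - 1)
(5) = (s)*(s + 3)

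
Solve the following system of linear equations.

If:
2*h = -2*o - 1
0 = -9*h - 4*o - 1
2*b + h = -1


Then:
b = -3/5
h = 1/5
o = -7/10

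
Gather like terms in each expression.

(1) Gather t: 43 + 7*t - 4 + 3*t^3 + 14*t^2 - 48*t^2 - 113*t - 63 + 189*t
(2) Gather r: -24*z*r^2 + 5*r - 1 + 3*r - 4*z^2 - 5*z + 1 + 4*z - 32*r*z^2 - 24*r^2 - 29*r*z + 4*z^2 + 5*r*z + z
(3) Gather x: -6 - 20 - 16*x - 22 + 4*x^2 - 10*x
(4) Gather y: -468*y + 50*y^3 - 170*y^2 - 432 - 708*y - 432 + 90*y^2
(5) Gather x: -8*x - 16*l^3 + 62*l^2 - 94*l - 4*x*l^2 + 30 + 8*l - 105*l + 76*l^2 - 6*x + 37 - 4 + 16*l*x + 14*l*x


(1) = 3*t^3 - 34*t^2 + 83*t - 24
(2) = r^2*(-24*z - 24) + r*(-32*z^2 - 24*z + 8)
(3) = 4*x^2 - 26*x - 48
(4) = 50*y^3 - 80*y^2 - 1176*y - 864
(5) = -16*l^3 + 138*l^2 - 191*l + x*(-4*l^2 + 30*l - 14) + 63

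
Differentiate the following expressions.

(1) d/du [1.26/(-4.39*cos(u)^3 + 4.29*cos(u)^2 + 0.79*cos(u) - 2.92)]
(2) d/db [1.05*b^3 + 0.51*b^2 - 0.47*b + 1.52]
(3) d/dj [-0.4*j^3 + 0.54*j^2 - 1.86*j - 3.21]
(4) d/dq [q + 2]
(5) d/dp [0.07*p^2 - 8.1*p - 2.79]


(1) = (-16.5942*cos(u)^2 + 10.8108*cos(u) + 0.9954)*sin(u)/(4.39*cos(u)^3 - 4.29*cos(u)^2 - 0.79*cos(u) + 2.92)^2
(2) = 3.15*b^2 + 1.02*b - 0.47
(3) = -1.2*j^2 + 1.08*j - 1.86
(4) = 1
(5) = 0.14*p - 8.1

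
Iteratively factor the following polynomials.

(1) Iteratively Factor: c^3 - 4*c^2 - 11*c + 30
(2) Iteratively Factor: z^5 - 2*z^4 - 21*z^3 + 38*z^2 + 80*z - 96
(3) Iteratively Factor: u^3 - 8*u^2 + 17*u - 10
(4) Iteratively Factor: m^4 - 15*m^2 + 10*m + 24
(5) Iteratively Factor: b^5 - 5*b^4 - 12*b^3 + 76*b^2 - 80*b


(1) = (c + 3)*(c^2 - 7*c + 10) = (c - 2)*(c + 3)*(c - 5)
(2) = (z - 3)*(z^4 + z^3 - 18*z^2 - 16*z + 32) = (z - 3)*(z + 4)*(z^3 - 3*z^2 - 6*z + 8) = (z - 3)*(z + 2)*(z + 4)*(z^2 - 5*z + 4) = (z - 3)*(z - 1)*(z + 2)*(z + 4)*(z - 4)
(3) = (u - 2)*(u^2 - 6*u + 5) = (u - 5)*(u - 2)*(u - 1)
(4) = (m + 4)*(m^3 - 4*m^2 + m + 6) = (m - 3)*(m + 4)*(m^2 - m - 2) = (m - 3)*(m - 2)*(m + 4)*(m + 1)
(5) = (b - 2)*(b^4 - 3*b^3 - 18*b^2 + 40*b) = (b - 5)*(b - 2)*(b^3 + 2*b^2 - 8*b) = (b - 5)*(b - 2)^2*(b^2 + 4*b) = b*(b - 5)*(b - 2)^2*(b + 4)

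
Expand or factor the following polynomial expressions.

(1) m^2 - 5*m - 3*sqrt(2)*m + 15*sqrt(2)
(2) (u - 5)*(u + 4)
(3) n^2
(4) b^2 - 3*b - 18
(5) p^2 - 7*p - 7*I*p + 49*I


(1) = (m - 5)*(m - 3*sqrt(2))
(2) = u^2 - u - 20
(3) = n^2
(4) = (b - 6)*(b + 3)
(5) = (p - 7)*(p - 7*I)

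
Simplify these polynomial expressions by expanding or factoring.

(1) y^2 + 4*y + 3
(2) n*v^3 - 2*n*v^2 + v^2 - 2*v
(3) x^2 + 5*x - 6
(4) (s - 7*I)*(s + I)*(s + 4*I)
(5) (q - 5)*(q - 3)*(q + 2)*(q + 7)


(1) = (y + 1)*(y + 3)
(2) = v*(v - 2)*(n*v + 1)
(3) = (x - 1)*(x + 6)
(4) = s^3 - 2*I*s^2 + 31*s + 28*I
(5) = q^4 + q^3 - 43*q^2 + 23*q + 210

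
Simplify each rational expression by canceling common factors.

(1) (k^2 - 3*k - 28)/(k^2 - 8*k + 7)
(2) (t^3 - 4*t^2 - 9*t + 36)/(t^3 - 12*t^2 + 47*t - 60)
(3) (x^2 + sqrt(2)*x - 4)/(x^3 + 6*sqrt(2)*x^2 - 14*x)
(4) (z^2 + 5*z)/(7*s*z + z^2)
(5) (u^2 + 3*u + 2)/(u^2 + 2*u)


(1) = (k + 4)/(k - 1)
(2) = (t + 3)/(t - 5)
(3) = (x + 2*sqrt(2))/(x^2 + 7*sqrt(2)*x)
(4) = (z + 5)/(7*s + z)
(5) = (u + 1)/u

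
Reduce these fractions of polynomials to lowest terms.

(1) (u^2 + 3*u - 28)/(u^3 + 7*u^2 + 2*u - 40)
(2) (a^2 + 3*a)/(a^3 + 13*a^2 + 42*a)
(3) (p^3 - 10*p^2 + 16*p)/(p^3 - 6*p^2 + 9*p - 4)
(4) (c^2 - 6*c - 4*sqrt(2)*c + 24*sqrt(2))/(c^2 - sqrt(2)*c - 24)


(1) = (u^2 + 3*u - 28)/(u^3 + 7*u^2 + 2*u - 40)
(2) = (a + 3)/(a^2 + 13*a + 42)
(3) = (p^3 - 10*p^2 + 16*p)/(p^3 - 6*p^2 + 9*p - 4)
(4) = (c - 6)/(c + 3*sqrt(2))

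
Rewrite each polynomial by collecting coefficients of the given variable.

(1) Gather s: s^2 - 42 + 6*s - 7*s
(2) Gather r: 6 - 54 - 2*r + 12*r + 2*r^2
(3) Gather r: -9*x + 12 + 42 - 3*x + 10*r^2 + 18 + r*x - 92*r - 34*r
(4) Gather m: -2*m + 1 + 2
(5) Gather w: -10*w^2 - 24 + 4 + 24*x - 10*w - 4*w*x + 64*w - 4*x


(1) = s^2 - s - 42
(2) = 2*r^2 + 10*r - 48
(3) = 10*r^2 + r*(x - 126) - 12*x + 72
(4) = 3 - 2*m
(5) = -10*w^2 + w*(54 - 4*x) + 20*x - 20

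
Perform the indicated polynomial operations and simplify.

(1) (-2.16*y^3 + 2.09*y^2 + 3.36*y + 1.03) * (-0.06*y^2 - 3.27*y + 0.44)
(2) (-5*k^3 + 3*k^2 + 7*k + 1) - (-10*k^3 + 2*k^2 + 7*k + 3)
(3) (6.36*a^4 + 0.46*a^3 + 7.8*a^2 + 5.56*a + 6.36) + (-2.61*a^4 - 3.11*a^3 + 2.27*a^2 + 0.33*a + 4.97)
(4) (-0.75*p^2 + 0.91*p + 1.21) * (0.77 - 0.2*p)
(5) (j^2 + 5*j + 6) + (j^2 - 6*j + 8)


(1) = 0.1296*y^5 + 6.9378*y^4 - 7.9863*y^3 - 10.1294*y^2 - 1.8897*y + 0.4532
(2) = 5*k^3 + k^2 - 2
(3) = 3.75*a^4 - 2.65*a^3 + 10.07*a^2 + 5.89*a + 11.33
(4) = 0.15*p^3 - 0.7595*p^2 + 0.4587*p + 0.9317
(5) = 2*j^2 - j + 14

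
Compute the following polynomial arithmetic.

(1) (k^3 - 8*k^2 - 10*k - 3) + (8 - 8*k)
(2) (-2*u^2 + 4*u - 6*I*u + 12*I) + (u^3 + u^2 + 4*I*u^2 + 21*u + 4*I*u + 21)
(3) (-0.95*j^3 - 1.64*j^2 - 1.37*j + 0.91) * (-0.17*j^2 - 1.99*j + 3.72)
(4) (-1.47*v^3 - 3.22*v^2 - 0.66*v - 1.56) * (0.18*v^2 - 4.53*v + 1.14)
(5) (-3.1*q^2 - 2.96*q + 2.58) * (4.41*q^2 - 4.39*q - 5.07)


(1) = k^3 - 8*k^2 - 18*k + 5
(2) = u^3 - u^2 + 4*I*u^2 + 25*u - 2*I*u + 21 + 12*I
(3) = 0.1615*j^5 + 2.1693*j^4 - 0.0375*j^3 - 3.5292*j^2 - 6.9073*j + 3.3852
(4) = -0.2646*v^5 + 6.0795*v^4 + 12.792*v^3 - 0.9618*v^2 + 6.3144*v - 1.7784
(5) = -13.671*q^4 + 0.5554*q^3 + 40.0892*q^2 + 3.681*q - 13.0806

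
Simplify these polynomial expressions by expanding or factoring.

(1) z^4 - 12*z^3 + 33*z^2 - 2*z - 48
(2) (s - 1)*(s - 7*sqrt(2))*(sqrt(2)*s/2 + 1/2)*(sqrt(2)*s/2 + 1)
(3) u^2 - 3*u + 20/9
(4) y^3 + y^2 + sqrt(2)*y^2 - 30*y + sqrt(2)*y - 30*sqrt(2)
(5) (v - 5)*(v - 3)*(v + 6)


(1) = (z - 8)*(z - 3)*(z - 2)*(z + 1)
(2) = s^4/2 - 11*sqrt(2)*s^3/4 - s^3/2 - 10*s^2 + 11*sqrt(2)*s^2/4 - 7*sqrt(2)*s/2 + 10*s + 7*sqrt(2)/2
(3) = (u - 5/3)*(u - 4/3)
(4) = (y - 5)*(y + 6)*(y + sqrt(2))
(5) = v^3 - 2*v^2 - 33*v + 90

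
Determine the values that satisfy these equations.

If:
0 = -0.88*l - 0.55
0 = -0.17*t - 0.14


Then:
l = -0.62
t = -0.82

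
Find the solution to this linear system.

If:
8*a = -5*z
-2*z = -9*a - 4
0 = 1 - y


Then:
a = -20/61
y = 1
z = 32/61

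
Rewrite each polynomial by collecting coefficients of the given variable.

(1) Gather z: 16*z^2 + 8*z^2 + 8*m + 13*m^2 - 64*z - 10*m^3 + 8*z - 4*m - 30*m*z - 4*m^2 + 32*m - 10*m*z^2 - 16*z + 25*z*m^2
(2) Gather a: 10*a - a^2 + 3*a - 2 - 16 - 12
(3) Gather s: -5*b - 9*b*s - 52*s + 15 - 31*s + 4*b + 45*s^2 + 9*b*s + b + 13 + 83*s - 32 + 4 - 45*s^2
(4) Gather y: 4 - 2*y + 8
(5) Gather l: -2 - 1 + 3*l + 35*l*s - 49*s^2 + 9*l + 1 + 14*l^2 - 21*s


(1) = -10*m^3 + 9*m^2 + 36*m + z^2*(24 - 10*m) + z*(25*m^2 - 30*m - 72)
(2) = -a^2 + 13*a - 30
(3) = 0
(4) = 12 - 2*y
(5) = 14*l^2 + l*(35*s + 12) - 49*s^2 - 21*s - 2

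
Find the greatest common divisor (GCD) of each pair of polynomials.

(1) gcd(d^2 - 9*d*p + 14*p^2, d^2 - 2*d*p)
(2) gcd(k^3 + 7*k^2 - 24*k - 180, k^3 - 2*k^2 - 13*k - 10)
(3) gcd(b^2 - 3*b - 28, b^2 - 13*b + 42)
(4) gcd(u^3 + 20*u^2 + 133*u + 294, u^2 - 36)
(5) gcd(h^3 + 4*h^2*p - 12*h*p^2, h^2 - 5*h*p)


(1) = -d + 2*p
(2) = gcd((k - 5)*(k + 6)^2, (k - 5)*(k + 1)*(k + 2)) = k - 5
(3) = b - 7
(4) = gcd((u + 6)*(u + 7)^2, (u - 6)*(u + 6)) = u + 6
(5) = gcd(h*(h - 2*p)*(h + 6*p), h*(h - 5*p)) = h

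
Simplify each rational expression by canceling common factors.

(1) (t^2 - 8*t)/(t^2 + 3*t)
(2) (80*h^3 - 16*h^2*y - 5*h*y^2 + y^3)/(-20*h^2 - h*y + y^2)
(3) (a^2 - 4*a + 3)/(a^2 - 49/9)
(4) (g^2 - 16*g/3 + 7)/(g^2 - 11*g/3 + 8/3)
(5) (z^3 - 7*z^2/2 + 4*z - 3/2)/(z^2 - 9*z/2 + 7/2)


(1) = (t - 8)/(t + 3)
(2) = -4*h + y
(3) = (9*a^2 - 36*a + 27)/(9*a^2 - 49)
(4) = (3*g^2 - 16*g + 21)/(3*g^2 - 11*g + 8)
(5) = (2*z^2 - 5*z + 3)/(2*z - 7)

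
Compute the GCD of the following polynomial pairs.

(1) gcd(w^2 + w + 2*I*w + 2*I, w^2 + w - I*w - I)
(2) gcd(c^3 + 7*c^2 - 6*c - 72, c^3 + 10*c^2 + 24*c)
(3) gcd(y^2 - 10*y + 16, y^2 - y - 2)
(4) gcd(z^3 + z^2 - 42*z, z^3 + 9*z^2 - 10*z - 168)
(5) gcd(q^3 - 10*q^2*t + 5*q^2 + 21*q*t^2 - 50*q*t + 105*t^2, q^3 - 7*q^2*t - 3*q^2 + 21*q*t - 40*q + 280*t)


(1) = gcd((w + 1)*(w + 2*I), (w + 1)*(w - I)) = w + 1
(2) = c^2 + 10*c + 24
(3) = gcd((y - 8)*(y - 2), (y - 2)*(y + 1)) = y - 2
(4) = gcd(z*(z - 6)*(z + 7), (z - 4)*(z + 6)*(z + 7)) = z + 7
(5) = q^2 - 7*q*t + 5*q - 35*t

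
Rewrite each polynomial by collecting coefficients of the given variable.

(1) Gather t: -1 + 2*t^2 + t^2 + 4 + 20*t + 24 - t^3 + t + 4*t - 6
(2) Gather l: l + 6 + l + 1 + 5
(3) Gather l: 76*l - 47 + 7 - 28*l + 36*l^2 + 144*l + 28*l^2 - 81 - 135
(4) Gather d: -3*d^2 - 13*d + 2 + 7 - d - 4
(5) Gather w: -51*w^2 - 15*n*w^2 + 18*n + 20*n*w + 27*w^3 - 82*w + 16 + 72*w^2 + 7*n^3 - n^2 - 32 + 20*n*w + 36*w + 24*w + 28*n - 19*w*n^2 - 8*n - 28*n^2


(1) = -t^3 + 3*t^2 + 25*t + 21
(2) = 2*l + 12
(3) = 64*l^2 + 192*l - 256
(4) = -3*d^2 - 14*d + 5
(5) = 7*n^3 - 29*n^2 + 38*n + 27*w^3 + w^2*(21 - 15*n) + w*(-19*n^2 + 40*n - 22) - 16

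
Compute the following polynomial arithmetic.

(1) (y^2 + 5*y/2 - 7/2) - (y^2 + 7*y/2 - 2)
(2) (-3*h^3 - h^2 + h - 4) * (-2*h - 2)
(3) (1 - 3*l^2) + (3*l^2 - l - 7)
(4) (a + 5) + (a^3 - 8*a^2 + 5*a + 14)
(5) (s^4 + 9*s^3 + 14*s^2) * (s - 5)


(1) = -y - 3/2
(2) = 6*h^4 + 8*h^3 + 6*h + 8
(3) = -l - 6
(4) = a^3 - 8*a^2 + 6*a + 19
(5) = s^5 + 4*s^4 - 31*s^3 - 70*s^2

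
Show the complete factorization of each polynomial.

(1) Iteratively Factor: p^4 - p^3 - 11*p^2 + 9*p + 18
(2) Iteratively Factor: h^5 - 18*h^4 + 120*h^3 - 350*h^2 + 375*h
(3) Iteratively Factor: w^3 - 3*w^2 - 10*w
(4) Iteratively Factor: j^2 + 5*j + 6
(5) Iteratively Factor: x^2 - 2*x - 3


(1) = (p - 3)*(p^3 + 2*p^2 - 5*p - 6) = (p - 3)*(p - 2)*(p^2 + 4*p + 3) = (p - 3)*(p - 2)*(p + 3)*(p + 1)
(2) = (h - 5)*(h^4 - 13*h^3 + 55*h^2 - 75*h) = (h - 5)^2*(h^3 - 8*h^2 + 15*h) = (h - 5)^3*(h^2 - 3*h) = (h - 5)^3*(h - 3)*(h)
(3) = (w)*(w^2 - 3*w - 10) = w*(w - 5)*(w + 2)
(4) = (j + 3)*(j + 2)
(5) = (x - 3)*(x + 1)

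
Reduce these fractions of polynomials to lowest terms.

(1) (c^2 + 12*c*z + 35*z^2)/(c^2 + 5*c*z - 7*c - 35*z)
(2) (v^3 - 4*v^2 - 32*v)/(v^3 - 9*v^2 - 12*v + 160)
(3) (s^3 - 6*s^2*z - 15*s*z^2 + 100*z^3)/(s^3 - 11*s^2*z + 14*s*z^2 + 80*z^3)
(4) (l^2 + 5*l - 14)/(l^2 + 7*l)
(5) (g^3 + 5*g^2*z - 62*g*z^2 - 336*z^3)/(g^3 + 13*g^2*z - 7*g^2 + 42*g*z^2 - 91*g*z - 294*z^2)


(1) = (c + 7*z)/(c - 7)
(2) = v/(v - 5)
(3) = (-s^2 + s*z + 20*z^2)/(-s^2 + 6*s*z + 16*z^2)
(4) = (l - 2)/l
(5) = (g - 8*z)/(g - 7)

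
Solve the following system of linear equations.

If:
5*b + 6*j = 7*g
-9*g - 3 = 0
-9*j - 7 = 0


Then:
b = 7/15
g = -1/3
j = -7/9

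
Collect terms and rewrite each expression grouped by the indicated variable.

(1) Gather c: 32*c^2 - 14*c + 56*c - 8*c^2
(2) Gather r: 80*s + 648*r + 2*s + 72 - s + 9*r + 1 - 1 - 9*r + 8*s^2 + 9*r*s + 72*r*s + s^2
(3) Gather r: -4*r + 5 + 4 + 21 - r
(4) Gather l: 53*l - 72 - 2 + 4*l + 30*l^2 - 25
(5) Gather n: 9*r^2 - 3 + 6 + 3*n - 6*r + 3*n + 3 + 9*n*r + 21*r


(1) = 24*c^2 + 42*c
(2) = r*(81*s + 648) + 9*s^2 + 81*s + 72
(3) = 30 - 5*r
(4) = 30*l^2 + 57*l - 99
(5) = n*(9*r + 6) + 9*r^2 + 15*r + 6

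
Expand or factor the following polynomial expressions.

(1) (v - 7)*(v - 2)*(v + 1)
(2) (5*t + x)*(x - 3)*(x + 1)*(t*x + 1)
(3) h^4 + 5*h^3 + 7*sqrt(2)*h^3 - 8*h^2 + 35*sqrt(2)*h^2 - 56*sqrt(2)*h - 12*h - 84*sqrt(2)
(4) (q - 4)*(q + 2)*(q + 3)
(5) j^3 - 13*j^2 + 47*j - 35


(1) = v^3 - 8*v^2 + 5*v + 14
(2) = 5*t^2*x^3 - 10*t^2*x^2 - 15*t^2*x + t*x^4 - 2*t*x^3 + 2*t*x^2 - 10*t*x - 15*t + x^3 - 2*x^2 - 3*x
(3) = (h - 2)*(h + 1)*(h + 6)*(h + 7*sqrt(2))
(4) = q^3 + q^2 - 14*q - 24
(5) = (j - 7)*(j - 5)*(j - 1)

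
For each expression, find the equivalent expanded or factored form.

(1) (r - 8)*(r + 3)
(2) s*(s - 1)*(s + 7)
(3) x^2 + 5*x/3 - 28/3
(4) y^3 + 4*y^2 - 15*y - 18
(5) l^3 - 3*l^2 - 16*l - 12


(1) = r^2 - 5*r - 24
(2) = s^3 + 6*s^2 - 7*s
(3) = (x - 7/3)*(x + 4)
(4) = (y - 3)*(y + 1)*(y + 6)
(5) = (l - 6)*(l + 1)*(l + 2)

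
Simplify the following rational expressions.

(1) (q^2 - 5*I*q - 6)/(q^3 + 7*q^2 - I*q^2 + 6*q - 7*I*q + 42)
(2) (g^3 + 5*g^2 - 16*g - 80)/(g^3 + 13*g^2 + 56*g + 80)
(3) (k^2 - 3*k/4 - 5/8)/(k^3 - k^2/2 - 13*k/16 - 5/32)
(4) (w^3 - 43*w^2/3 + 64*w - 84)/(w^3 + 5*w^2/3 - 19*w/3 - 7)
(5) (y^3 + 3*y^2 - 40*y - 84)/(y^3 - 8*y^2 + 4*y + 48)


(1) = (q - 2*I)/(q^2 + q*(7 + 2*I) + 14*I)
(2) = (g - 4)/(g + 4)
(3) = 4/(4*k + 1)
(4) = (w^2 - 12*w + 36)/(w^2 + 4*w + 3)
(5) = (y + 7)/(y - 4)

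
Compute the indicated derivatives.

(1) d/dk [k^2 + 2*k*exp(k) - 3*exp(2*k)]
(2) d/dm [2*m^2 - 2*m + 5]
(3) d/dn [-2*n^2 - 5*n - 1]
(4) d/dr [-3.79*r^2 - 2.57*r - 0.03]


(1) = 2*k*exp(k) + 2*k - 6*exp(2*k) + 2*exp(k)
(2) = 4*m - 2
(3) = -4*n - 5
(4) = -7.58*r - 2.57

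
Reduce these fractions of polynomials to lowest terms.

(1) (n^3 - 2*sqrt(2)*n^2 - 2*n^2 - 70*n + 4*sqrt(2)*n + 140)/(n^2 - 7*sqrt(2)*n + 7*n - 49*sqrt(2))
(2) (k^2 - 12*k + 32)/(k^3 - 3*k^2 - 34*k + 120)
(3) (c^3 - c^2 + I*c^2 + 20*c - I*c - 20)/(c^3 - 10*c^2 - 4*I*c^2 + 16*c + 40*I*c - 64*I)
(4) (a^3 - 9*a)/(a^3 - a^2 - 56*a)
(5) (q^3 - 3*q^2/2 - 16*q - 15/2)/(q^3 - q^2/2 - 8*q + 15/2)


(1) = (n^2 + n*(-2 + 5*sqrt(2)) - 10*sqrt(2))/(n + 7)
(2) = (k - 8)/(k^2 + k - 30)
(3) = (c^2 + c*(-1 + 5*I) - 5*I)/(c^2 - 10*c + 16)
(4) = (a^2 - 9)/(a^2 - a - 56)
(5) = (2*q^2 - 9*q - 5)/(2*q^2 - 7*q + 5)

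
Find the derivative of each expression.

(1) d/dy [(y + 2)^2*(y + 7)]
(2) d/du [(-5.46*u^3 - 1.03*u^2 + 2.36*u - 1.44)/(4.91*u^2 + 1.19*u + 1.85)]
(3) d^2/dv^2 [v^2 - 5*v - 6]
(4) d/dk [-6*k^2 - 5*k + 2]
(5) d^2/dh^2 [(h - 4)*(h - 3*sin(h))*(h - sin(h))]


(1) = (y + 2)*(3*y + 16)
(2) = (-26.8086*u^4 - 12.9948*u^3 - 43.1163*u^2 + 10.3298*u + 6.0796)/(24.1081*u^4 + 11.6858*u^3 + 19.5831*u^2 + 4.403*u + 3.4225)
(3) = 2
(4) = -12*k - 5
(5) = 4*h^2*sin(h) - 16*sqrt(2)*h*sin(h + pi/4) + 6*h*cos(2*h) + 6*h - 8*sin(h) + 6*sin(2*h) + 32*cos(h) - 24*cos(2*h) - 8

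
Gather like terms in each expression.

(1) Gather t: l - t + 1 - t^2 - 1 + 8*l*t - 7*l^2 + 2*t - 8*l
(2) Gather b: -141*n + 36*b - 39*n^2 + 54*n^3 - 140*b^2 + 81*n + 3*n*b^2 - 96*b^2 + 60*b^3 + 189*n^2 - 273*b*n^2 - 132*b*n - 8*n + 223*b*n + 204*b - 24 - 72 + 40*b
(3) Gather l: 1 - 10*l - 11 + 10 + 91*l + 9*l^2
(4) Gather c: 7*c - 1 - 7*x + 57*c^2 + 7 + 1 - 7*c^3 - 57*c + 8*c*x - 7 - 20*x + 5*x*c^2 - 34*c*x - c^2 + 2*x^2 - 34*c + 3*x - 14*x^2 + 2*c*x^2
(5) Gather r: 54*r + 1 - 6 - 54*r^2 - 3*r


(1) = -7*l^2 - 7*l - t^2 + t*(8*l + 1)
(2) = 60*b^3 + b^2*(3*n - 236) + b*(-273*n^2 + 91*n + 280) + 54*n^3 + 150*n^2 - 68*n - 96
(3) = 9*l^2 + 81*l
(4) = -7*c^3 + c^2*(5*x + 56) + c*(2*x^2 - 26*x - 84) - 12*x^2 - 24*x
(5) = -54*r^2 + 51*r - 5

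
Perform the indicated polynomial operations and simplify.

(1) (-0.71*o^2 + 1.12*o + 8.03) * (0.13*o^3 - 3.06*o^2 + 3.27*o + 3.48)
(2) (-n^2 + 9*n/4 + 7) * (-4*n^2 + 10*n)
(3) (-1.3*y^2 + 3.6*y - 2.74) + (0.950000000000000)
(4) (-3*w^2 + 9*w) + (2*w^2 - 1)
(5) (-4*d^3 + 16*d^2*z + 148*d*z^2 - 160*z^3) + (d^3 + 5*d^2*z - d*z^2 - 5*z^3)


(1) = -0.0923*o^5 + 2.3182*o^4 - 4.705*o^3 - 23.3802*o^2 + 30.1557*o + 27.9444
(2) = 4*n^4 - 19*n^3 - 11*n^2/2 + 70*n
(3) = -1.3*y^2 + 3.6*y - 1.79
(4) = -w^2 + 9*w - 1
(5) = -3*d^3 + 21*d^2*z + 147*d*z^2 - 165*z^3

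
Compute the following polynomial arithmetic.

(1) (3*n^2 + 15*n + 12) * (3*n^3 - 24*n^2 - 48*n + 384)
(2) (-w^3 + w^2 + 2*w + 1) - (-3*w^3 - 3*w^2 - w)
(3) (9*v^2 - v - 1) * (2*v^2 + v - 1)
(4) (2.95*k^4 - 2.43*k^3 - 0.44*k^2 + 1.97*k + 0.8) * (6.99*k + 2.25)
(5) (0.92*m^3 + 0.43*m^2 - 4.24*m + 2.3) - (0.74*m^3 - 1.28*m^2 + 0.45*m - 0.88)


(1) = 9*n^5 - 27*n^4 - 468*n^3 + 144*n^2 + 5184*n + 4608
(2) = 2*w^3 + 4*w^2 + 3*w + 1
(3) = 18*v^4 + 7*v^3 - 12*v^2 + 1
(4) = 20.6205*k^5 - 10.3482*k^4 - 8.5431*k^3 + 12.7803*k^2 + 10.0245*k + 1.8
(5) = 0.18*m^3 + 1.71*m^2 - 4.69*m + 3.18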